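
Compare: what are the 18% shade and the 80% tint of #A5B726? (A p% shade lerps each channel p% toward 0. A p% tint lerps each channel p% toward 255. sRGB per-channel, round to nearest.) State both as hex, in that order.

#A5B726 is rgb(165, 183, 38).
18% shade:
  R: 165 − 29.7 = 135.3 → 135
  G: 183 + 0.18×(0−183) = 183 − 32.94 = 150.06 → 150
  B: 38 − 6.84 = 31.16 → 31
  → #87961F
80% tint:
  R: 165 + 0.8×(255−165) = 165 + 72 = 237 → 237
  G: 183 + 0.8×(255−183) = 183 + 57.6 = 240.6 → 241
  B: 38 + 0.8×(255−38) = 38 + 173.6 = 211.6 → 212
  → #EDF1D4

#87961F, #EDF1D4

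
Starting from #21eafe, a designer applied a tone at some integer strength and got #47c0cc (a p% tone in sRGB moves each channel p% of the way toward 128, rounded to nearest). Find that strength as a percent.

#21eafe is rgb(33, 234, 254); #47c0cc is rgb(71, 192, 204).
On the B channel (widest range): 204 ≈ 254 + (p/100)(128 − 254), so p ≈ 100×(204 − 254)/(128 − 254) = -5000/-126 = 39.68.
p = 40 reproduces all three channels after rounding.

40%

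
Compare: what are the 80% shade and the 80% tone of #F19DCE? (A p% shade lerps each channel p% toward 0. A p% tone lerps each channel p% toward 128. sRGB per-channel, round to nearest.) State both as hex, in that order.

#F19DCE is rgb(241, 157, 206).
80% shade:
  R: 241 + 0.8×(0−241) = 241 − 192.8 = 48.2 → 48
  G: 157 + 0.8×(0−157) = 157 − 125.6 = 31.4 → 31
  B: 206 − 164.8 = 41.2 → 41
  → #301F29
80% tone:
  R: 241 − 90.4 = 150.6 → 151
  G: 157 − 23.2 = 133.8 → 134
  B: 206 − 62.4 = 143.6 → 144
  → #978690

#301F29, #978690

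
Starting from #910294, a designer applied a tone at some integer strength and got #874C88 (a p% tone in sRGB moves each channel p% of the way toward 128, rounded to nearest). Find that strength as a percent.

#910294 is rgb(145, 2, 148); #874C88 is rgb(135, 76, 136).
On the G channel (widest range): 76 ≈ 2 + (p/100)(128 − 2), so p ≈ 100×(76 − 2)/(128 − 2) = 7400/126 = 58.73.
p = 59 reproduces all three channels after rounding.

59%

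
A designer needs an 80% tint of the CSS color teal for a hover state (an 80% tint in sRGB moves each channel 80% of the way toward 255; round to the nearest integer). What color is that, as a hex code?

CSS teal is rgb(0, 128, 128).
Per channel, c → c + 0.8(255 − c):
  R: 0 + 204 = 204 → 204
  G: 128 + 0.8×(255−128) = 128 + 101.6 = 229.6 → 230
  B: 128 + 0.8×(255−128) = 128 + 101.6 = 229.6 → 230
rgb(204, 230, 230) = #CCE6E6.

#CCE6E6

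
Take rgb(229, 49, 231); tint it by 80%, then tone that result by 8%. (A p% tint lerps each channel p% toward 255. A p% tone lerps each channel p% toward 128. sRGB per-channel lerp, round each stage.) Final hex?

#f0cff0

An 80% tint moves each channel 80% toward 255:
  R: 229 + 0.8×(255−229) = 229 + 20.8 = 249.8 → 250
  G: 49 + 0.8×(255−49) = 49 + 164.8 = 213.8 → 214
  B: 231 + 19.2 = 250.2 → 250
After the tint: rgb(250, 214, 250) = #fad6fa.
Per channel, c → c + 0.08(128 − c):
  R: 250 − 9.76 = 240.24 → 240
  G: 214 − 6.88 = 207.12 → 207
  B: 250 + 0.08×(128−250) = 250 − 9.76 = 240.24 → 240
rgb(240, 207, 240) = #f0cff0.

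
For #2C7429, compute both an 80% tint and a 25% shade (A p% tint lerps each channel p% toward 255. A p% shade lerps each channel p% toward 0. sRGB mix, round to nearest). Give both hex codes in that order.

#D5E3D4, #21571F

#2C7429 is rgb(44, 116, 41).
80% tint:
  R: 44 + 0.8×(255−44) = 44 + 168.8 = 212.8 → 213
  G: 116 + 0.8×(255−116) = 116 + 111.2 = 227.2 → 227
  B: 41 + 0.8×(255−41) = 41 + 171.2 = 212.2 → 212
  → #D5E3D4
25% shade:
  R: 44 − 11 = 33 → 33
  G: 116 + 0.25×(0−116) = 116 − 29 = 87 → 87
  B: 41 − 10.25 = 30.75 → 31
  → #21571F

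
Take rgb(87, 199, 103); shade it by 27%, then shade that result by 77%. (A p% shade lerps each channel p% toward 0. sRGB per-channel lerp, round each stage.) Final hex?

#0f2111

Per channel, c → c + 0.27(0 − c):
  R: 87 − 23.49 = 63.51 → 64
  G: 199 + 0.27×(0−199) = 199 − 53.73 = 145.27 → 145
  B: 103 + 0.27×(0−103) = 103 − 27.81 = 75.19 → 75
After the shade: rgb(64, 145, 75) = #40914b.
Per channel, c → c + 0.77(0 − c):
  R: 64 − 49.28 = 14.72 → 15
  G: 145 + 0.77×(0−145) = 145 − 111.65 = 33.35 → 33
  B: 75 − 57.75 = 17.25 → 17
rgb(15, 33, 17) = #0f2111.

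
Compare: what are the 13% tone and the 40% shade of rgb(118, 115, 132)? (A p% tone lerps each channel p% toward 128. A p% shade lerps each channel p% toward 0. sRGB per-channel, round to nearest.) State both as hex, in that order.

13% tone:
  R: 118 + 1.3 = 119.3 → 119
  G: 115 + 0.13×(128−115) = 115 + 1.69 = 116.69 → 117
  B: 132 + 0.13×(128−132) = 132 − 0.52 = 131.48 → 131
  → #777583
40% shade:
  R: 118 − 47.2 = 70.8 → 71
  G: 115 − 46 = 69 → 69
  B: 132 − 52.8 = 79.2 → 79
  → #47454F

#777583, #47454F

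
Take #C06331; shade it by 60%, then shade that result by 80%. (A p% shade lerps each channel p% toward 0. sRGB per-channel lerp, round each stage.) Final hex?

#C06331 is rgb(192, 99, 49).
Lerp each channel 60% toward 0:
  R: 192 + 0.6×(0−192) = 192 − 115.2 = 76.8 → 77
  G: 99 + 0.6×(0−99) = 99 − 59.4 = 39.6 → 40
  B: 49 − 29.4 = 19.6 → 20
After the shade: rgb(77, 40, 20) = #4D2814.
An 80% shade moves each channel 80% toward 0:
  R: 77 + 0.8×(0−77) = 77 − 61.6 = 15.4 → 15
  G: 40 − 32 = 8 → 8
  B: 20 + 0.8×(0−20) = 20 − 16 = 4 → 4
rgb(15, 8, 4) = #0F0804.

#0F0804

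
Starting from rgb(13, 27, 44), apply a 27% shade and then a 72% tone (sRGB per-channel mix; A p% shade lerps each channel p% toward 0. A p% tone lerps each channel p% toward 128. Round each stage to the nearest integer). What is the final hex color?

#5f6265

Lerp each channel 27% toward 0:
  R: 13 + 0.27×(0−13) = 13 − 3.51 = 9.49 → 9
  G: 27 + 0.27×(0−27) = 27 − 7.29 = 19.71 → 20
  B: 44 − 11.88 = 32.12 → 32
After the shade: rgb(9, 20, 32) = #091420.
Lerp each channel 72% toward 128:
  R: 9 + 0.72×(128−9) = 9 + 85.68 = 94.68 → 95
  G: 20 + 77.76 = 97.76 → 98
  B: 32 + 0.72×(128−32) = 32 + 69.12 = 101.12 → 101
rgb(95, 98, 101) = #5f6265.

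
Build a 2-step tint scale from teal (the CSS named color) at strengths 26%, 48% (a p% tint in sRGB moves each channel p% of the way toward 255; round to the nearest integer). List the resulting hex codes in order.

CSS teal is rgb(0, 128, 128).
26%: (0 + 66.3 = 66.3→66, 128 + 33.02 = 161.02→161, 128 + 33.02 = 161.02→161) → #42A1A1
48%: (0 + 122.4 = 122.4→122, 128 + 60.96 = 188.96→189, 128 + 60.96 = 188.96→189) → #7ABDBD

#42A1A1, #7ABDBD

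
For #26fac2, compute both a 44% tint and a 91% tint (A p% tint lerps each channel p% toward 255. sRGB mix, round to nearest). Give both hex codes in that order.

#85fcdd, #ebfffa

#26fac2 is rgb(38, 250, 194).
44% tint:
  R: 38 + 0.44×(255−38) = 38 + 95.48 = 133.48 → 133
  G: 250 + 0.44×(255−250) = 250 + 2.2 = 252.2 → 252
  B: 194 + 0.44×(255−194) = 194 + 26.84 = 220.84 → 221
  → #85fcdd
91% tint:
  R: 38 + 0.91×(255−38) = 38 + 197.47 = 235.47 → 235
  G: 250 + 0.91×(255−250) = 250 + 4.55 = 254.55 → 255
  B: 194 + 55.51 = 249.51 → 250
  → #ebfffa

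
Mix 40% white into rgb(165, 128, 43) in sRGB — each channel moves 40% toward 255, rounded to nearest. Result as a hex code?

#C9B380

A 40% tint moves each channel 40% toward 255:
  R: 165 + 0.4×(255−165) = 165 + 36 = 201 → 201
  G: 128 + 50.8 = 178.8 → 179
  B: 43 + 0.4×(255−43) = 43 + 84.8 = 127.8 → 128
rgb(201, 179, 128) = #C9B380.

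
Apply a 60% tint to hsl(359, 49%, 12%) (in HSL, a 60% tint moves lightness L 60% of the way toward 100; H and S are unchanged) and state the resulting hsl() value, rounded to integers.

hsl(359, 49%, 65%)

L moves 60% from 12 toward 100: 12 + 52.8 = 64.8 → 65.
H and S are unchanged.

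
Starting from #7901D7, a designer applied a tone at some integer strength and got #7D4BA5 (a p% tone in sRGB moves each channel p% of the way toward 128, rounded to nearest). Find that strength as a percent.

#7901D7 is rgb(121, 1, 215); #7D4BA5 is rgb(125, 75, 165).
On the G channel (widest range): 75 ≈ 1 + (p/100)(128 − 1), so p ≈ 100×(75 − 1)/(128 − 1) = 7400/127 = 58.27.
p = 58 reproduces all three channels after rounding.

58%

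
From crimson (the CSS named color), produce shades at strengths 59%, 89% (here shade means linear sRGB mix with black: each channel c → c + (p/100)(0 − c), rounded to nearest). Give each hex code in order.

#5a0819, #180207

CSS crimson is rgb(220, 20, 60).
59%: (220 − 129.8 = 90.2→90, 20 − 11.8 = 8.2→8, 60 − 35.4 = 24.6→25) → #5a0819
89%: (220 − 195.8 = 24.2→24, 20 − 17.8 = 2.2→2, 60 − 53.4 = 6.6→7) → #180207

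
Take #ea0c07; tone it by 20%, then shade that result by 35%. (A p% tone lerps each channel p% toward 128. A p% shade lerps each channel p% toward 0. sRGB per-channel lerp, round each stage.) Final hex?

#ea0c07 is rgb(234, 12, 7).
Per channel, c → c + 0.2(128 − c):
  R: 234 + 0.2×(128−234) = 234 − 21.2 = 212.8 → 213
  G: 12 + 23.2 = 35.2 → 35
  B: 7 + 0.2×(128−7) = 7 + 24.2 = 31.2 → 31
After the tone: rgb(213, 35, 31) = #d5231f.
Lerp each channel 35% toward 0:
  R: 213 + 0.35×(0−213) = 213 − 74.55 = 138.45 → 138
  G: 35 + 0.35×(0−35) = 35 − 12.25 = 22.75 → 23
  B: 31 + 0.35×(0−31) = 31 − 10.85 = 20.15 → 20
rgb(138, 23, 20) = #8a1714.

#8a1714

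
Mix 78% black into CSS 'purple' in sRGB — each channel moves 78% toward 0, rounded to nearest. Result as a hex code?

#1c001c

CSS purple is rgb(128, 0, 128).
Per channel, c → c + 0.78(0 − c):
  R: 128 + 0.78×(0−128) = 128 − 99.84 = 28.16 → 28
  G: 0 + 0.78×(0−0) = 0 + 0 = 0 → 0
  B: 128 − 99.84 = 28.16 → 28
rgb(28, 0, 28) = #1c001c.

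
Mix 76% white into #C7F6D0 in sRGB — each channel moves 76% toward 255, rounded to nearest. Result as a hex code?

#C7F6D0 is rgb(199, 246, 208).
A 76% tint moves each channel 76% toward 255:
  R: 199 + 0.76×(255−199) = 199 + 42.56 = 241.56 → 242
  G: 246 + 0.76×(255−246) = 246 + 6.84 = 252.84 → 253
  B: 208 + 0.76×(255−208) = 208 + 35.72 = 243.72 → 244
rgb(242, 253, 244) = #F2FDF4.

#F2FDF4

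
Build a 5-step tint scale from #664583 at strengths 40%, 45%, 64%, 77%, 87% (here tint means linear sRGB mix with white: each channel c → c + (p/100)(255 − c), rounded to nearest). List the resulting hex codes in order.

#664583 is rgb(102, 69, 131).
40%: (102 + 61.2 = 163.2→163, 69 + 74.4 = 143.4→143, 131 + 49.6 = 180.6→181) → #a38fb5
45%: (102 + 68.85 = 170.85→171, 69 + 83.7 = 152.7→153, 131 + 55.8 = 186.8→187) → #ab99bb
64%: (102 + 97.92 = 199.92→200, 69 + 119.04 = 188.04→188, 131 + 79.36 = 210.36→210) → #c8bcd2
77%: (102 + 117.81 = 219.81→220, 69 + 143.22 = 212.22→212, 131 + 95.48 = 226.48→226) → #dcd4e2
87%: (102 + 133.11 = 235.11→235, 69 + 161.82 = 230.82→231, 131 + 107.88 = 238.88→239) → #ebe7ef

#a38fb5, #ab99bb, #c8bcd2, #dcd4e2, #ebe7ef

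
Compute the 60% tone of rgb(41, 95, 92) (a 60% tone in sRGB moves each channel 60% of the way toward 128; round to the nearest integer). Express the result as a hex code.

Lerp each channel 60% toward 128:
  R: 41 + 0.6×(128−41) = 41 + 52.2 = 93.2 → 93
  G: 95 + 0.6×(128−95) = 95 + 19.8 = 114.8 → 115
  B: 92 + 0.6×(128−92) = 92 + 21.6 = 113.6 → 114
rgb(93, 115, 114) = #5d7372.

#5d7372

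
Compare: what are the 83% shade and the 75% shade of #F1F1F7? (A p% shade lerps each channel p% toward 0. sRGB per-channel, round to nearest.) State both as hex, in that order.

#F1F1F7 is rgb(241, 241, 247).
83% shade:
  R: 241 − 200.03 = 40.97 → 41
  G: 241 − 200.03 = 40.97 → 41
  B: 247 − 205.01 = 41.99 → 42
  → #29292A
75% shade:
  R: 241 − 180.75 = 60.25 → 60
  G: 241 − 180.75 = 60.25 → 60
  B: 247 − 185.25 = 61.75 → 62
  → #3C3C3E

#29292A, #3C3C3E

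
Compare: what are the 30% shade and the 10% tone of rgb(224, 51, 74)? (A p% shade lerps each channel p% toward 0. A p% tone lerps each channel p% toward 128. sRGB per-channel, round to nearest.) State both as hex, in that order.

30% shade:
  R: 224 + 0.3×(0−224) = 224 − 67.2 = 156.8 → 157
  G: 51 − 15.3 = 35.7 → 36
  B: 74 − 22.2 = 51.8 → 52
  → #9d2434
10% tone:
  R: 224 − 9.6 = 214.4 → 214
  G: 51 + 0.1×(128−51) = 51 + 7.7 = 58.7 → 59
  B: 74 + 0.1×(128−74) = 74 + 5.4 = 79.4 → 79
  → #d63b4f

#9d2434, #d63b4f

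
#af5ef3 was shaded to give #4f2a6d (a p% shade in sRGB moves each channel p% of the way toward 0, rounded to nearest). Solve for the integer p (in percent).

#af5ef3 is rgb(175, 94, 243); #4f2a6d is rgb(79, 42, 109).
On the B channel (widest range): 109 ≈ 243 + (p/100)(0 − 243), so p ≈ 100×(109 − 243)/(0 − 243) = -13400/-243 = 55.14.
p = 55 reproduces all three channels after rounding.

55%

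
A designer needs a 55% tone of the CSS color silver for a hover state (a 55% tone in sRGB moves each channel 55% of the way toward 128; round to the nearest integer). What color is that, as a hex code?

CSS silver is rgb(192, 192, 192).
Per channel, c → c + 0.55(128 − c):
  R: 192 − 35.2 = 156.8 → 157
  G: 192 + 0.55×(128−192) = 192 − 35.2 = 156.8 → 157
  B: 192 − 35.2 = 156.8 → 157
rgb(157, 157, 157) = #9d9d9d.

#9d9d9d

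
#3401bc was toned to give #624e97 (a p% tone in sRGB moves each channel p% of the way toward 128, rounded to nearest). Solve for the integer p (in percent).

61%

#3401bc is rgb(52, 1, 188); #624e97 is rgb(98, 78, 151).
On the G channel (widest range): 78 ≈ 1 + (p/100)(128 − 1), so p ≈ 100×(78 − 1)/(128 − 1) = 7700/127 = 60.63.
p = 61 reproduces all three channels after rounding.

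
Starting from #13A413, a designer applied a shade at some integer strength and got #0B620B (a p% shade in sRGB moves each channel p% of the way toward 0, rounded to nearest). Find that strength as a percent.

40%

#13A413 is rgb(19, 164, 19); #0B620B is rgb(11, 98, 11).
On the G channel (widest range): 98 ≈ 164 + (p/100)(0 − 164), so p ≈ 100×(98 − 164)/(0 − 164) = -6600/-164 = 40.24.
p = 40 reproduces all three channels after rounding.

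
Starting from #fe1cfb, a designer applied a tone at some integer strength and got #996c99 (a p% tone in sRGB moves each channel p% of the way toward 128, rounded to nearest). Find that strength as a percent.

80%

#fe1cfb is rgb(254, 28, 251); #996c99 is rgb(153, 108, 153).
On the R channel (widest range): 153 ≈ 254 + (p/100)(128 − 254), so p ≈ 100×(153 − 254)/(128 − 254) = -10100/-126 = 80.16.
p = 80 reproduces all three channels after rounding.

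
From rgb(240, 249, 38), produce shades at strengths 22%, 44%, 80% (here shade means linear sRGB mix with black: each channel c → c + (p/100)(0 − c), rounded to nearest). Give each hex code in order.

#bbc21e, #868b15, #303208

22%: (240 − 52.8 = 187.2→187, 249 − 54.78 = 194.22→194, 38 − 8.36 = 29.64→30) → #bbc21e
44%: (240 − 105.6 = 134.4→134, 249 − 109.56 = 139.44→139, 38 − 16.72 = 21.28→21) → #868b15
80%: (240 − 192 = 48→48, 249 − 199.2 = 49.8→50, 38 − 30.4 = 7.6→8) → #303208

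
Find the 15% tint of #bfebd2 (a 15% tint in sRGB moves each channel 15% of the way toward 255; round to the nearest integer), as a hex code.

#bfebd2 is rgb(191, 235, 210).
A 15% tint moves each channel 15% toward 255:
  R: 191 + 0.15×(255−191) = 191 + 9.6 = 200.6 → 201
  G: 235 + 3 = 238 → 238
  B: 210 + 6.75 = 216.75 → 217
rgb(201, 238, 217) = #c9eed9.

#c9eed9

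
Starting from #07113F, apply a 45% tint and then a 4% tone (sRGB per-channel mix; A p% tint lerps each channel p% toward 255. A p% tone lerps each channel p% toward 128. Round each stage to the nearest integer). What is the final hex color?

#07113F is rgb(7, 17, 63).
A 45% tint moves each channel 45% toward 255:
  R: 7 + 0.45×(255−7) = 7 + 111.6 = 118.6 → 119
  G: 17 + 107.1 = 124.1 → 124
  B: 63 + 86.4 = 149.4 → 149
After the tint: rgb(119, 124, 149) = #777C95.
A 4% tone moves each channel 4% toward 128:
  R: 119 + 0.36 = 119.36 → 119
  G: 124 + 0.04×(128−124) = 124 + 0.16 = 124.16 → 124
  B: 149 + 0.04×(128−149) = 149 − 0.84 = 148.16 → 148
rgb(119, 124, 148) = #777C94.

#777C94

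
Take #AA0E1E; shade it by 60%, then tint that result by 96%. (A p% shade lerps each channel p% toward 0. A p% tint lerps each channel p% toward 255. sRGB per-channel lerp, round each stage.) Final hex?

#AA0E1E is rgb(170, 14, 30).
A 60% shade moves each channel 60% toward 0:
  R: 170 + 0.6×(0−170) = 170 − 102 = 68 → 68
  G: 14 − 8.4 = 5.6 → 6
  B: 30 + 0.6×(0−30) = 30 − 18 = 12 → 12
After the shade: rgb(68, 6, 12) = #44060C.
Per channel, c → c + 0.96(255 − c):
  R: 68 + 179.52 = 247.52 → 248
  G: 6 + 239.04 = 245.04 → 245
  B: 12 + 233.28 = 245.28 → 245
rgb(248, 245, 245) = #F8F5F5.

#F8F5F5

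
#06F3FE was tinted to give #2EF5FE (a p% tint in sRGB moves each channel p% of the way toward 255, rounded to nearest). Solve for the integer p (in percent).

16%

#06F3FE is rgb(6, 243, 254); #2EF5FE is rgb(46, 245, 254).
On the R channel (widest range): 46 ≈ 6 + (p/100)(255 − 6), so p ≈ 100×(46 − 6)/(255 − 6) = 4000/249 = 16.06.
p = 16 reproduces all three channels after rounding.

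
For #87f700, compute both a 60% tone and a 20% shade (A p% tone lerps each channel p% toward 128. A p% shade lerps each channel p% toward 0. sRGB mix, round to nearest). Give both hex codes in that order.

#87f700 is rgb(135, 247, 0).
60% tone:
  R: 135 − 4.2 = 130.8 → 131
  G: 247 + 0.6×(128−247) = 247 − 71.4 = 175.6 → 176
  B: 0 + 76.8 = 76.8 → 77
  → #83b04d
20% shade:
  R: 135 − 27 = 108 → 108
  G: 247 − 49.4 = 197.6 → 198
  B: 0 + 0.2×(0−0) = 0 + 0 = 0 → 0
  → #6cc600

#83b04d, #6cc600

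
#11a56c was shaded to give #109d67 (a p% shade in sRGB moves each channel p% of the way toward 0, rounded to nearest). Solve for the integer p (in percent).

5%

#11a56c is rgb(17, 165, 108); #109d67 is rgb(16, 157, 103).
On the G channel (widest range): 157 ≈ 165 + (p/100)(0 − 165), so p ≈ 100×(157 − 165)/(0 − 165) = -800/-165 = 4.85.
p = 5 reproduces all three channels after rounding.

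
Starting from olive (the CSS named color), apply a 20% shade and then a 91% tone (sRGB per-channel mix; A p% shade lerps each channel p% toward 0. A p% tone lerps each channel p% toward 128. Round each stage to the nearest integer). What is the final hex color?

CSS olive is rgb(128, 128, 0).
Lerp each channel 20% toward 0:
  R: 128 + 0.2×(0−128) = 128 − 25.6 = 102.4 → 102
  G: 128 + 0.2×(0−128) = 128 − 25.6 = 102.4 → 102
  B: 0 + 0 = 0 → 0
After the shade: rgb(102, 102, 0) = #666600.
A 91% tone moves each channel 91% toward 128:
  R: 102 + 0.91×(128−102) = 102 + 23.66 = 125.66 → 126
  G: 102 + 0.91×(128−102) = 102 + 23.66 = 125.66 → 126
  B: 0 + 116.48 = 116.48 → 116
rgb(126, 126, 116) = #7E7E74.

#7E7E74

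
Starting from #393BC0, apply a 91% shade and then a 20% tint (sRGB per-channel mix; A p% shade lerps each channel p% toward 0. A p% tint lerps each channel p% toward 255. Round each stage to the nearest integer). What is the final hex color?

#393BC0 is rgb(57, 59, 192).
A 91% shade moves each channel 91% toward 0:
  R: 57 + 0.91×(0−57) = 57 − 51.87 = 5.13 → 5
  G: 59 − 53.69 = 5.31 → 5
  B: 192 − 174.72 = 17.28 → 17
After the shade: rgb(5, 5, 17) = #050511.
A 20% tint moves each channel 20% toward 255:
  R: 5 + 50 = 55 → 55
  G: 5 + 50 = 55 → 55
  B: 17 + 47.6 = 64.6 → 65
rgb(55, 55, 65) = #373741.

#373741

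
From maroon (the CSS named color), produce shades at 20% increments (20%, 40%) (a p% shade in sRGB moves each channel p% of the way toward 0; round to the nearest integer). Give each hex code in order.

#660000, #4d0000

CSS maroon is rgb(128, 0, 0).
20%: (128 − 25.6 = 102.4→102, 0→0, 0→0) → #660000
40%: (128 − 51.2 = 76.8→77, 0→0, 0→0) → #4d0000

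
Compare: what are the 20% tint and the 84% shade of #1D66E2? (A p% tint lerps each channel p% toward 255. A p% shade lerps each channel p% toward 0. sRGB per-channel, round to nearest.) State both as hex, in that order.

#1D66E2 is rgb(29, 102, 226).
20% tint:
  R: 29 + 0.2×(255−29) = 29 + 45.2 = 74.2 → 74
  G: 102 + 30.6 = 132.6 → 133
  B: 226 + 0.2×(255−226) = 226 + 5.8 = 231.8 → 232
  → #4A85E8
84% shade:
  R: 29 − 24.36 = 4.64 → 5
  G: 102 + 0.84×(0−102) = 102 − 85.68 = 16.32 → 16
  B: 226 − 189.84 = 36.16 → 36
  → #051024

#4A85E8, #051024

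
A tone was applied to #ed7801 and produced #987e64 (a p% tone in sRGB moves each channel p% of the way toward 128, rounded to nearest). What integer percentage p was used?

78%

#ed7801 is rgb(237, 120, 1); #987e64 is rgb(152, 126, 100).
On the B channel (widest range): 100 ≈ 1 + (p/100)(128 − 1), so p ≈ 100×(100 − 1)/(128 − 1) = 9900/127 = 77.95.
p = 78 reproduces all three channels after rounding.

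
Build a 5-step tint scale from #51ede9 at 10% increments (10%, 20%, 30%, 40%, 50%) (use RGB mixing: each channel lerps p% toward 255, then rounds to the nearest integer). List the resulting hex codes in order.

#51ede9 is rgb(81, 237, 233).
10%: (81 + 17.4 = 98.4→98, 237 + 1.8 = 238.8→239, 233 + 2.2 = 235.2→235) → #62efeb
20%: (81 + 34.8 = 115.8→116, 237 + 3.6 = 240.6→241, 233 + 4.4 = 237.4→237) → #74f1ed
30%: (81 + 52.2 = 133.2→133, 237 + 5.4 = 242.4→242, 233 + 6.6 = 239.6→240) → #85f2f0
40%: (81 + 69.6 = 150.6→151, 237 + 7.2 = 244.2→244, 233 + 8.8 = 241.8→242) → #97f4f2
50%: (81 + 87 = 168→168, 237 + 9 = 246→246, 233 + 11 = 244→244) → #a8f6f4

#62efeb, #74f1ed, #85f2f0, #97f4f2, #a8f6f4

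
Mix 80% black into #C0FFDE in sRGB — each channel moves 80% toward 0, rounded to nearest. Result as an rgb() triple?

#C0FFDE is rgb(192, 255, 222).
An 80% shade moves each channel 80% toward 0:
  R: 192 + 0.8×(0−192) = 192 − 153.6 = 38.4 → 38
  G: 255 − 204 = 51 → 51
  B: 222 − 177.6 = 44.4 → 44

rgb(38, 51, 44)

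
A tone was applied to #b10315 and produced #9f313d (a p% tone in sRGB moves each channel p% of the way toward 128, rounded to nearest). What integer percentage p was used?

#b10315 is rgb(177, 3, 21); #9f313d is rgb(159, 49, 61).
On the G channel (widest range): 49 ≈ 3 + (p/100)(128 − 3), so p ≈ 100×(49 − 3)/(128 − 3) = 4600/125 = 36.80.
p = 37 reproduces all three channels after rounding.

37%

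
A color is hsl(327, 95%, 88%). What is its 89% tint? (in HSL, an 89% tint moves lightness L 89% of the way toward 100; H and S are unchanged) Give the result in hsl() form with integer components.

L moves 89% from 88 toward 100: 88 + 10.68 = 98.68 → 99.
H and S are unchanged.

hsl(327, 95%, 99%)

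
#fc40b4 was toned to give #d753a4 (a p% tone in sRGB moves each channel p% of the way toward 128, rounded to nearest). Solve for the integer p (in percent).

#fc40b4 is rgb(252, 64, 180); #d753a4 is rgb(215, 83, 164).
On the R channel (widest range): 215 ≈ 252 + (p/100)(128 − 252), so p ≈ 100×(215 − 252)/(128 − 252) = -3700/-124 = 29.84.
p = 30 reproduces all three channels after rounding.

30%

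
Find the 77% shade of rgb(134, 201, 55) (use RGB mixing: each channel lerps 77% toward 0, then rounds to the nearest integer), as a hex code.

Lerp each channel 77% toward 0:
  R: 134 + 0.77×(0−134) = 134 − 103.18 = 30.82 → 31
  G: 201 − 154.77 = 46.23 → 46
  B: 55 + 0.77×(0−55) = 55 − 42.35 = 12.65 → 13
rgb(31, 46, 13) = #1f2e0d.

#1f2e0d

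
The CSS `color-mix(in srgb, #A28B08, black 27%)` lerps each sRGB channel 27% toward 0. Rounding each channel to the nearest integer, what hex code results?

#A28B08 is rgb(162, 139, 8).
Per channel, c → c + 0.27(0 − c):
  R: 162 + 0.27×(0−162) = 162 − 43.74 = 118.26 → 118
  G: 139 − 37.53 = 101.47 → 101
  B: 8 − 2.16 = 5.84 → 6
rgb(118, 101, 6) = #766506.

#766506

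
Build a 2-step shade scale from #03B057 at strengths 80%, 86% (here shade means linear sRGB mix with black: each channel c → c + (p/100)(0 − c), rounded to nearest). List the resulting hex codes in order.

#03B057 is rgb(3, 176, 87).
80%: (3 − 2.4 = 0.6→1, 176 − 140.8 = 35.2→35, 87 − 69.6 = 17.4→17) → #012311
86%: (3 − 2.58 = 0.42→0, 176 − 151.36 = 24.64→25, 87 − 74.82 = 12.18→12) → #00190C

#012311, #00190C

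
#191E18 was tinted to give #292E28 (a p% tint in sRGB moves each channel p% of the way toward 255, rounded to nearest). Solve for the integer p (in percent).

#191E18 is rgb(25, 30, 24); #292E28 is rgb(41, 46, 40).
On the B channel (widest range): 40 ≈ 24 + (p/100)(255 − 24), so p ≈ 100×(40 − 24)/(255 − 24) = 1600/231 = 6.93.
p = 7 reproduces all three channels after rounding.

7%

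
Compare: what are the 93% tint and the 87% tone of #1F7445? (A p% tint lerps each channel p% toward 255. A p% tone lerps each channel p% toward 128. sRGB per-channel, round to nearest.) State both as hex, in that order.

#EFF5F2, #737E78

#1F7445 is rgb(31, 116, 69).
93% tint:
  R: 31 + 0.93×(255−31) = 31 + 208.32 = 239.32 → 239
  G: 116 + 0.93×(255−116) = 116 + 129.27 = 245.27 → 245
  B: 69 + 0.93×(255−69) = 69 + 172.98 = 241.98 → 242
  → #EFF5F2
87% tone:
  R: 31 + 0.87×(128−31) = 31 + 84.39 = 115.39 → 115
  G: 116 + 0.87×(128−116) = 116 + 10.44 = 126.44 → 126
  B: 69 + 0.87×(128−69) = 69 + 51.33 = 120.33 → 120
  → #737E78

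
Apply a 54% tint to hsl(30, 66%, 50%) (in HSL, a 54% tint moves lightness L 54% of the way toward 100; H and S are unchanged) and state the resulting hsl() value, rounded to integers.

L moves 54% from 50 toward 100: 50 + 27 = 77 → 77.
H and S are unchanged.

hsl(30, 66%, 77%)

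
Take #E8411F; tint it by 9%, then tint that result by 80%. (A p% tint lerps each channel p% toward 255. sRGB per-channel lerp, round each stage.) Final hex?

#FBDCD6

#E8411F is rgb(232, 65, 31).
Per channel, c → c + 0.09(255 − c):
  R: 232 + 0.09×(255−232) = 232 + 2.07 = 234.07 → 234
  G: 65 + 0.09×(255−65) = 65 + 17.1 = 82.1 → 82
  B: 31 + 20.16 = 51.16 → 51
After the tint: rgb(234, 82, 51) = #EA5233.
Lerp each channel 80% toward 255:
  R: 234 + 0.8×(255−234) = 234 + 16.8 = 250.8 → 251
  G: 82 + 0.8×(255−82) = 82 + 138.4 = 220.4 → 220
  B: 51 + 163.2 = 214.2 → 214
rgb(251, 220, 214) = #FBDCD6.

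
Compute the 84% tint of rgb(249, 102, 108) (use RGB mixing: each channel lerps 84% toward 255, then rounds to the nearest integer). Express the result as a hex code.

#fee7e7

Per channel, c → c + 0.84(255 − c):
  R: 249 + 0.84×(255−249) = 249 + 5.04 = 254.04 → 254
  G: 102 + 128.52 = 230.52 → 231
  B: 108 + 123.48 = 231.48 → 231
rgb(254, 231, 231) = #fee7e7.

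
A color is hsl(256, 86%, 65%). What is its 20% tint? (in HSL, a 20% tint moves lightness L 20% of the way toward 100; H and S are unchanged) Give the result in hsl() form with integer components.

L moves 20% from 65 toward 100: 65 + 7 = 72 → 72.
H and S are unchanged.

hsl(256, 86%, 72%)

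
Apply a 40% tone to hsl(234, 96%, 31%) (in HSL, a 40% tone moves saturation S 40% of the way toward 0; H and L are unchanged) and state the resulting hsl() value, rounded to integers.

S moves 40% from 96 toward 0: 96 − 38.4 = 57.6 → 58.
H and L are unchanged.

hsl(234, 58%, 31%)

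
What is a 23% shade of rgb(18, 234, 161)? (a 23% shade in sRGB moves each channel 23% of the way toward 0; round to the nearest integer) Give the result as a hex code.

A 23% shade moves each channel 23% toward 0:
  R: 18 − 4.14 = 13.86 → 14
  G: 234 + 0.23×(0−234) = 234 − 53.82 = 180.18 → 180
  B: 161 − 37.03 = 123.97 → 124
rgb(14, 180, 124) = #0EB47C.

#0EB47C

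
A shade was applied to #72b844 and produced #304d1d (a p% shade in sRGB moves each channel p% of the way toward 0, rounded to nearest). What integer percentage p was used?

58%

#72b844 is rgb(114, 184, 68); #304d1d is rgb(48, 77, 29).
On the G channel (widest range): 77 ≈ 184 + (p/100)(0 − 184), so p ≈ 100×(77 − 184)/(0 − 184) = -10700/-184 = 58.15.
p = 58 reproduces all three channels after rounding.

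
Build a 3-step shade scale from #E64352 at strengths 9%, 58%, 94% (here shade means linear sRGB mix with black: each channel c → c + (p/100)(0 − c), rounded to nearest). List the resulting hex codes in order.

#E64352 is rgb(230, 67, 82).
9%: (230 − 20.7 = 209.3→209, 67 − 6.03 = 60.97→61, 82 − 7.38 = 74.62→75) → #D13D4B
58%: (230 − 133.4 = 96.6→97, 67 − 38.86 = 28.14→28, 82 − 47.56 = 34.44→34) → #611C22
94%: (230 − 216.2 = 13.8→14, 67 − 62.98 = 4.02→4, 82 − 77.08 = 4.92→5) → #0E0405

#D13D4B, #611C22, #0E0405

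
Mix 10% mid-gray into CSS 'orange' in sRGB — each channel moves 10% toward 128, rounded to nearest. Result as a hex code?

CSS orange is rgb(255, 165, 0).
Lerp each channel 10% toward 128:
  R: 255 + 0.1×(128−255) = 255 − 12.7 = 242.3 → 242
  G: 165 − 3.7 = 161.3 → 161
  B: 0 + 0.1×(128−0) = 0 + 12.8 = 12.8 → 13
rgb(242, 161, 13) = #F2A10D.

#F2A10D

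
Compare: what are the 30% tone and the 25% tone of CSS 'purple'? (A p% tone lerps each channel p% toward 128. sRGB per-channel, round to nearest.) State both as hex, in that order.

CSS purple is rgb(128, 0, 128).
30% tone:
  R: 128 + 0.3×(128−128) = 128 + 0 = 128 → 128
  G: 0 + 38.4 = 38.4 → 38
  B: 128 + 0.3×(128−128) = 128 + 0 = 128 → 128
  → #802680
25% tone:
  R: 128 + 0 = 128 → 128
  G: 0 + 0.25×(128−0) = 0 + 32 = 32 → 32
  B: 128 + 0.25×(128−128) = 128 + 0 = 128 → 128
  → #802080

#802680, #802080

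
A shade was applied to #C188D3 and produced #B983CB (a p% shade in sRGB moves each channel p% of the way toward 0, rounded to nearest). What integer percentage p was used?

#C188D3 is rgb(193, 136, 211); #B983CB is rgb(185, 131, 203).
On the B channel (widest range): 203 ≈ 211 + (p/100)(0 − 211), so p ≈ 100×(203 − 211)/(0 − 211) = -800/-211 = 3.79.
p = 4 reproduces all three channels after rounding.

4%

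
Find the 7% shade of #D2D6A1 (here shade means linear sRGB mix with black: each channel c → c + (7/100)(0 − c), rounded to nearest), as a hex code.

#D2D6A1 is rgb(210, 214, 161).
Lerp each channel 7% toward 0:
  R: 210 − 14.7 = 195.3 → 195
  G: 214 + 0.07×(0−214) = 214 − 14.98 = 199.02 → 199
  B: 161 − 11.27 = 149.73 → 150
rgb(195, 199, 150) = #C3C796.

#C3C796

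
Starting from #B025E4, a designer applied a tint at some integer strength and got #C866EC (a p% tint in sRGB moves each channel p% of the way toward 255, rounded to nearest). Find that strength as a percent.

#B025E4 is rgb(176, 37, 228); #C866EC is rgb(200, 102, 236).
On the G channel (widest range): 102 ≈ 37 + (p/100)(255 − 37), so p ≈ 100×(102 − 37)/(255 − 37) = 6500/218 = 29.82.
p = 30 reproduces all three channels after rounding.

30%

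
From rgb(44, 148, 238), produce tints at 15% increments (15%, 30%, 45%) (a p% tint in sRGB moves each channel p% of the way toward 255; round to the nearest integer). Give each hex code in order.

15%: (44 + 31.65 = 75.65→76, 148 + 16.05 = 164.05→164, 238 + 2.55 = 240.55→241) → #4CA4F1
30%: (44 + 63.3 = 107.3→107, 148 + 32.1 = 180.1→180, 238 + 5.1 = 243.1→243) → #6BB4F3
45%: (44 + 94.95 = 138.95→139, 148 + 48.15 = 196.15→196, 238 + 7.65 = 245.65→246) → #8BC4F6

#4CA4F1, #6BB4F3, #8BC4F6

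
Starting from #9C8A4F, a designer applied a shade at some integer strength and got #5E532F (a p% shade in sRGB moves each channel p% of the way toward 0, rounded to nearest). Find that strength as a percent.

#9C8A4F is rgb(156, 138, 79); #5E532F is rgb(94, 83, 47).
On the R channel (widest range): 94 ≈ 156 + (p/100)(0 − 156), so p ≈ 100×(94 − 156)/(0 − 156) = -6200/-156 = 39.74.
p = 40 reproduces all three channels after rounding.

40%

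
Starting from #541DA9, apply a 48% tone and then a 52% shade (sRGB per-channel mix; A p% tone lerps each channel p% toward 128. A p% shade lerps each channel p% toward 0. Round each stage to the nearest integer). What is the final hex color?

#322548

#541DA9 is rgb(84, 29, 169).
Lerp each channel 48% toward 128:
  R: 84 + 0.48×(128−84) = 84 + 21.12 = 105.12 → 105
  G: 29 + 0.48×(128−29) = 29 + 47.52 = 76.52 → 77
  B: 169 − 19.68 = 149.32 → 149
After the tone: rgb(105, 77, 149) = #694D95.
Per channel, c → c + 0.52(0 − c):
  R: 105 + 0.52×(0−105) = 105 − 54.6 = 50.4 → 50
  G: 77 + 0.52×(0−77) = 77 − 40.04 = 36.96 → 37
  B: 149 − 77.48 = 71.52 → 72
rgb(50, 37, 72) = #322548.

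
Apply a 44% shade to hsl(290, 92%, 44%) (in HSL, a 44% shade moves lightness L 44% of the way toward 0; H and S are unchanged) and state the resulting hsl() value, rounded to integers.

L moves 44% from 44 toward 0: 44 − 19.36 = 24.64 → 25.
H and S are unchanged.

hsl(290, 92%, 25%)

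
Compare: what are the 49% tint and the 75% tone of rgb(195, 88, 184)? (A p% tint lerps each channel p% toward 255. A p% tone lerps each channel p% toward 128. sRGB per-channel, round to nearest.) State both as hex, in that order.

#e0aadb, #91768e

49% tint:
  R: 195 + 0.49×(255−195) = 195 + 29.4 = 224.4 → 224
  G: 88 + 0.49×(255−88) = 88 + 81.83 = 169.83 → 170
  B: 184 + 34.79 = 218.79 → 219
  → #e0aadb
75% tone:
  R: 195 − 50.25 = 144.75 → 145
  G: 88 + 0.75×(128−88) = 88 + 30 = 118 → 118
  B: 184 − 42 = 142 → 142
  → #91768e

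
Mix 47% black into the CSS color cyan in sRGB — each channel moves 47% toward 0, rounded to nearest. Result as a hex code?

#008787

CSS cyan is rgb(0, 255, 255).
Per channel, c → c + 0.47(0 − c):
  R: 0 + 0 = 0 → 0
  G: 255 + 0.47×(0−255) = 255 − 119.85 = 135.15 → 135
  B: 255 + 0.47×(0−255) = 255 − 119.85 = 135.15 → 135
rgb(0, 135, 135) = #008787.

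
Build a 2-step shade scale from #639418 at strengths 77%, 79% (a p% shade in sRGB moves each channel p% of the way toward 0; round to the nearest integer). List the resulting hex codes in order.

#172206, #151F05

#639418 is rgb(99, 148, 24).
77%: (99 − 76.23 = 22.77→23, 148 − 113.96 = 34.04→34, 24 − 18.48 = 5.52→6) → #172206
79%: (99 − 78.21 = 20.79→21, 148 − 116.92 = 31.08→31, 24 − 18.96 = 5.04→5) → #151F05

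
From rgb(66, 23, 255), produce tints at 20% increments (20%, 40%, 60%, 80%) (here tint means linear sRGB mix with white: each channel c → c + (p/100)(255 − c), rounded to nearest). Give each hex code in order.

20%: (66 + 37.8 = 103.8→104, 23 + 46.4 = 69.4→69, 255→255) → #6845ff
40%: (66 + 75.6 = 141.6→142, 23 + 92.8 = 115.8→116, 255→255) → #8e74ff
60%: (66 + 113.4 = 179.4→179, 23 + 139.2 = 162.2→162, 255→255) → #b3a2ff
80%: (66 + 151.2 = 217.2→217, 23 + 185.6 = 208.6→209, 255→255) → #d9d1ff

#6845ff, #8e74ff, #b3a2ff, #d9d1ff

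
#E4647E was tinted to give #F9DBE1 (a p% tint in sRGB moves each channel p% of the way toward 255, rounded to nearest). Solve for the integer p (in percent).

77%

#E4647E is rgb(228, 100, 126); #F9DBE1 is rgb(249, 219, 225).
On the G channel (widest range): 219 ≈ 100 + (p/100)(255 − 100), so p ≈ 100×(219 − 100)/(255 − 100) = 11900/155 = 76.77.
p = 77 reproduces all three channels after rounding.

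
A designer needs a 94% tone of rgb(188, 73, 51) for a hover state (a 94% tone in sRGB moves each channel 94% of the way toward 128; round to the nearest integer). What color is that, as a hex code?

#847d7b

Lerp each channel 94% toward 128:
  R: 188 + 0.94×(128−188) = 188 − 56.4 = 131.6 → 132
  G: 73 + 0.94×(128−73) = 73 + 51.7 = 124.7 → 125
  B: 51 + 72.38 = 123.38 → 123
rgb(132, 125, 123) = #847d7b.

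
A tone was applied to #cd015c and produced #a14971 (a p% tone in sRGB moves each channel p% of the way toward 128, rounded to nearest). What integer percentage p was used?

#cd015c is rgb(205, 1, 92); #a14971 is rgb(161, 73, 113).
On the G channel (widest range): 73 ≈ 1 + (p/100)(128 − 1), so p ≈ 100×(73 − 1)/(128 − 1) = 7200/127 = 56.69.
p = 57 reproduces all three channels after rounding.

57%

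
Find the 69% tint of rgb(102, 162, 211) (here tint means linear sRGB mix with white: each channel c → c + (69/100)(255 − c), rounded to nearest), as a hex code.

#D0E2F1

Lerp each channel 69% toward 255:
  R: 102 + 0.69×(255−102) = 102 + 105.57 = 207.57 → 208
  G: 162 + 0.69×(255−162) = 162 + 64.17 = 226.17 → 226
  B: 211 + 30.36 = 241.36 → 241
rgb(208, 226, 241) = #D0E2F1.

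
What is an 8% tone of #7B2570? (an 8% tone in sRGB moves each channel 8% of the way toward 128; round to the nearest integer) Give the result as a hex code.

#7B2570 is rgb(123, 37, 112).
Per channel, c → c + 0.08(128 − c):
  R: 123 + 0.4 = 123.4 → 123
  G: 37 + 0.08×(128−37) = 37 + 7.28 = 44.28 → 44
  B: 112 + 1.28 = 113.28 → 113
rgb(123, 44, 113) = #7B2C71.

#7B2C71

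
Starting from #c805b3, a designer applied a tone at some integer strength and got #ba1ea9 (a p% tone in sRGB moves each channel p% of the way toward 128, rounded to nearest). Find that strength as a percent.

#c805b3 is rgb(200, 5, 179); #ba1ea9 is rgb(186, 30, 169).
On the G channel (widest range): 30 ≈ 5 + (p/100)(128 − 5), so p ≈ 100×(30 − 5)/(128 − 5) = 2500/123 = 20.33.
p = 20 reproduces all three channels after rounding.

20%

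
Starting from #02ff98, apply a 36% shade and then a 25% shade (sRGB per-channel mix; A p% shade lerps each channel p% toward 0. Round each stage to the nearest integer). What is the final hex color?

#02ff98 is rgb(2, 255, 152).
Per channel, c → c + 0.36(0 − c):
  R: 2 + 0.36×(0−2) = 2 − 0.72 = 1.28 → 1
  G: 255 + 0.36×(0−255) = 255 − 91.8 = 163.2 → 163
  B: 152 − 54.72 = 97.28 → 97
After the shade: rgb(1, 163, 97) = #01a361.
Per channel, c → c + 0.25(0 − c):
  R: 1 + 0.25×(0−1) = 1 − 0.25 = 0.75 → 1
  G: 163 + 0.25×(0−163) = 163 − 40.75 = 122.25 → 122
  B: 97 + 0.25×(0−97) = 97 − 24.25 = 72.75 → 73
rgb(1, 122, 73) = #017a49.

#017a49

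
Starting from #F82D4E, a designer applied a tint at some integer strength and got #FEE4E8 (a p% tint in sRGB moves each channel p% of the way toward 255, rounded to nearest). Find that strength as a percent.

#F82D4E is rgb(248, 45, 78); #FEE4E8 is rgb(254, 228, 232).
On the G channel (widest range): 228 ≈ 45 + (p/100)(255 − 45), so p ≈ 100×(228 − 45)/(255 − 45) = 18300/210 = 87.14.
p = 87 reproduces all three channels after rounding.

87%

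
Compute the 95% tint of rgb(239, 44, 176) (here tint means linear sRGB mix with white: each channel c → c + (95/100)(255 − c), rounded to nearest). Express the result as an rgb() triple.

A 95% tint moves each channel 95% toward 255:
  R: 239 + 0.95×(255−239) = 239 + 15.2 = 254.2 → 254
  G: 44 + 200.45 = 244.45 → 244
  B: 176 + 0.95×(255−176) = 176 + 75.05 = 251.05 → 251

rgb(254, 244, 251)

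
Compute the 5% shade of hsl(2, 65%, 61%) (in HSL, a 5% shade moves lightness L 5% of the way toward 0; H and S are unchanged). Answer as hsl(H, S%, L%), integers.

L moves 5% from 61 toward 0: 61 − 3.05 = 57.95 → 58.
H and S are unchanged.

hsl(2, 65%, 58%)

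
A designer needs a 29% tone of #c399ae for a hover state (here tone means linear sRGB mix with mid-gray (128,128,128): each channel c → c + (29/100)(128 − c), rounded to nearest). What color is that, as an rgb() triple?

rgb(176, 146, 161)

#c399ae is rgb(195, 153, 174).
A 29% tone moves each channel 29% toward 128:
  R: 195 − 19.43 = 175.57 → 176
  G: 153 + 0.29×(128−153) = 153 − 7.25 = 145.75 → 146
  B: 174 − 13.34 = 160.66 → 161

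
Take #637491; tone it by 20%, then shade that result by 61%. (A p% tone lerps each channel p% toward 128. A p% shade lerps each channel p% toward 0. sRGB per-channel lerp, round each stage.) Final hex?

#292E37

#637491 is rgb(99, 116, 145).
Lerp each channel 20% toward 128:
  R: 99 + 0.2×(128−99) = 99 + 5.8 = 104.8 → 105
  G: 116 + 2.4 = 118.4 → 118
  B: 145 − 3.4 = 141.6 → 142
After the tone: rgb(105, 118, 142) = #69768E.
Lerp each channel 61% toward 0:
  R: 105 + 0.61×(0−105) = 105 − 64.05 = 40.95 → 41
  G: 118 − 71.98 = 46.02 → 46
  B: 142 − 86.62 = 55.38 → 55
rgb(41, 46, 55) = #292E37.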